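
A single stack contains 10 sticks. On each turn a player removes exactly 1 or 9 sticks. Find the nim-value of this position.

0

Build the Grundy sequence with g(k) = mex{g(k−s) : s ∈ {1, 9}, s ≤ k}:
k:     0  1  2  3  4  5  6  7  8  9 10
g(k):  0  1  0  1  0  1  0  1  0  1  0
So g(10) = 0.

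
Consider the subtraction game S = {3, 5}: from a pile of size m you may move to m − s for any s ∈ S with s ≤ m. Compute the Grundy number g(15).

2

Compute g(0), g(1), … for moves {3, 5}:
k:     0  1  2  3  4  5  6  7  8  9 10 11 12 13 14 15
g(k):  0  0  0  1  1  1  2  2  0  0  0  1  1  1  2  2
So g(15) = 2.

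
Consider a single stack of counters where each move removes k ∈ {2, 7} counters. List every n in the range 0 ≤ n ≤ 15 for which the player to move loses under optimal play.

Build the Grundy sequence with g(k) = mex{g(k−s) : s ∈ {2, 7}, s ≤ k}:
k:     0  1  2  3  4  5  6  7  8  9 10 11 12 13 14 15
g(k):  0  0  1  1  0  0  1  1  2  0  0  1  1  0  0  1
The P-positions (g = 0) in 0..15 are 0, 1, 4, 5, 9, 10, 13, 14.

0, 1, 4, 5, 9, 10, 13, 14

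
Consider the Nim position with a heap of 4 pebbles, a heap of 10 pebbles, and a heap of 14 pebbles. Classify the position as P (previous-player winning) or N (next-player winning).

P-position

Write each in binary and XOR column by column:
  0100  (4)
  1010  (10)
  1110  (14)
  ----
  0000  (0)
The nim-sum is 0, so this is a P-position: the player to move is in a losing position under optimal play.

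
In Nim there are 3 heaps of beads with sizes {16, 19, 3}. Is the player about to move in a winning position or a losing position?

Bitwise XOR of the heap sizes:
  10000  (16)
  10011  (19)
  00011  (3)
  -----
  00000  (0)
The nim-sum is 0, so this is a P-position: the player to move is in a losing position under optimal play.

Losing position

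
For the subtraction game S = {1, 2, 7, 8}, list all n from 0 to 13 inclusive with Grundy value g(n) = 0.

0, 3, 6, 9, 12

Compute g(0), g(1), … for moves {1, 2, 7, 8}:
g(0) = mex{} = 0
g(1) = mex{0} = 1
g(2) = mex{0,1} = 2
g(3) = mex{1,2} = 0
g(4) = mex{0,2} = 1
g(5) = mex{0,1} = 2
g(6) = mex{1,2} = 0
g(7) = mex{0,2} = 1
g(8) = mex{0,1} = 2
g(9) = mex{1,2} = 0
g(10) = mex{0,2} = 1
g(11) = mex{0,1} = 2
g(12) = mex{1,2} = 0
g(13) = mex{0,2} = 1
The P-positions (g = 0) in 0..13 are 0, 3, 6, 9, 12.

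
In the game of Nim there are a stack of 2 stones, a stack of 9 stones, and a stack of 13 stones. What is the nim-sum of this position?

6

Bitwise XOR of the heap sizes:
  0010  (2)
  1001  (9)
  1101  (13)
  ----
  0110  (6)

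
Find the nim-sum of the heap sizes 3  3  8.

Compute the nim-sum pairwise:
3 XOR 3 = 0
0 XOR 8 = 8

8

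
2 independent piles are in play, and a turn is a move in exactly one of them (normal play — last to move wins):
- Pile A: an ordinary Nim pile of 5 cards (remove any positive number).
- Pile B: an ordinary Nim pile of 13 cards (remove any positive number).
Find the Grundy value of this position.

Pile A is a plain Nim pile of size 5, so its Grundy value is 5.
Pile B is a plain Nim pile of size 13, so its Grundy value is 13.
By the Sprague-Grundy theorem, the Grundy value of a sum of independent games is the XOR of the component values.
Combined value = 5 ⊕ 13 = 8.

8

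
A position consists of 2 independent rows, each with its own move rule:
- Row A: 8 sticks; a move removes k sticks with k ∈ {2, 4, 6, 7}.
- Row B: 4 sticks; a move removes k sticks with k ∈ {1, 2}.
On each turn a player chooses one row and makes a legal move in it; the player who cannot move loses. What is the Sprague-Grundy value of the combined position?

For row A, compute g(0), g(1), … with moves {2, 4, 6, 7}:
g(0) = mex{} = 0
g(1) = mex{} = 0
g(2) = mex{0} = 1
g(3) = mex{0} = 1
g(4) = mex{0,1} = 2
g(5) = mex{0,1} = 2
g(6) = mex{0,1,2} = 3
g(7) = mex{0,1,2} = 3
g(8) = mex{0,1,2,3} = 4
So g(8) = 4.
Grundy values for row B (subtraction set {1, 2}):
g(0) = mex{} = 0
g(1) = mex{0} = 1
g(2) = mex{0,1} = 2
g(3) = mex{1,2} = 0
g(4) = mex{0,2} = 1
So g(4) = 1.
By the Sprague-Grundy theorem, the Grundy value of a sum of independent games is the XOR of the component values.
Combined value = 4 XOR 1 = 5.

5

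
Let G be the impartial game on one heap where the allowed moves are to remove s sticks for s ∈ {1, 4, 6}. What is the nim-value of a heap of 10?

0

Grundy values for subtraction set {1, 4, 6}:
k:     0  1  2  3  4  5  6  7  8  9 10
g(k):  0  1  0  1  2  0  1  0  1  2  0
So g(10) = 0.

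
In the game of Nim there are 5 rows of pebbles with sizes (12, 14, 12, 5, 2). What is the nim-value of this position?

9

Compute the nim-sum pairwise:
12 ⊕ 14 = 2
2 ⊕ 12 = 14
14 ⊕ 5 = 11
11 ⊕ 2 = 9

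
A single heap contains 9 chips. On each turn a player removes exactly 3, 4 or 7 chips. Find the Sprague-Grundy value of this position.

3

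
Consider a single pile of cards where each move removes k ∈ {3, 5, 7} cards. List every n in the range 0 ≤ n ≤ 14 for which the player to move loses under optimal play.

0, 1, 2, 10, 11, 12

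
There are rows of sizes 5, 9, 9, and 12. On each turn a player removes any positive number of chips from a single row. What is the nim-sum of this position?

Compute the nim-sum pairwise:
5 ^ 9 = 12
12 ^ 9 = 5
5 ^ 12 = 9

9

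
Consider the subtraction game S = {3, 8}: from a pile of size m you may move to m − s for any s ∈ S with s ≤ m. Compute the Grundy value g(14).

1

Compute g(0), g(1), … for moves {3, 8}:
g(0) = mex{} = 0
g(1) = mex{} = 0
g(2) = mex{} = 0
g(3) = mex{0} = 1
g(4) = mex{0} = 1
g(5) = mex{0} = 1
g(6) = mex{1} = 0
g(7) = mex{1} = 0
g(8) = mex{0,1} = 2
g(9) = mex{0} = 1
g(10) = mex{0} = 1
g(11) = mex{1,2} = 0
g(12) = mex{1} = 0
g(13) = mex{1} = 0
g(14) = mex{0} = 1
So g(14) = 1.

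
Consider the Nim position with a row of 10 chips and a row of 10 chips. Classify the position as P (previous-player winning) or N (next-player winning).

P-position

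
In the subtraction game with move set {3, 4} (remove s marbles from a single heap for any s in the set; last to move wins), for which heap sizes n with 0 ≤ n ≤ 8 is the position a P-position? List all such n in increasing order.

0, 1, 2, 7, 8

Build the Grundy sequence with g(k) = mex{g(k−s) : s ∈ {3, 4}, s ≤ k}:
g(0) = mex{} = 0
g(1) = mex{} = 0
g(2) = mex{} = 0
g(3) = mex{0} = 1
g(4) = mex{0} = 1
g(5) = mex{0} = 1
g(6) = mex{0,1} = 2
g(7) = mex{1} = 0
g(8) = mex{1} = 0
The P-positions (g = 0) in 0..8 are 0, 1, 2, 7, 8.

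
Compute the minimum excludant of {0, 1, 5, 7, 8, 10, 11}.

2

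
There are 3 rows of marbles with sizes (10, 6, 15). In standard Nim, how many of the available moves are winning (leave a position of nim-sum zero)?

3

Compute the nim-sum pairwise:
10 ^ 6 = 12
12 ^ 15 = 3
The overall nim-sum is X = 3. A row of size p has a winning move iff p XOR X < p (reduce it to p XOR X).
  10: 10 XOR 3 = 9 < 10 — winning move (to 9).
  6: 6 XOR 3 = 5 < 6 — winning move (to 5).
  15: 15 XOR 3 = 12 < 15 — winning move (to 12).
That gives 3 winning moves.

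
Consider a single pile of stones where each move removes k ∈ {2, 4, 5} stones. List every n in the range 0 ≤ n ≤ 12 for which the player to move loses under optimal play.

Compute g(0), g(1), … for moves {2, 4, 5}:
g(0) = mex{} = 0
g(1) = mex{} = 0
g(2) = mex{0} = 1
g(3) = mex{0} = 1
g(4) = mex{0,1} = 2
g(5) = mex{0,1} = 2
g(6) = mex{0,1,2} = 3
g(7) = mex{1,2} = 0
g(8) = mex{1,2,3} = 0
g(9) = mex{0,2} = 1
g(10) = mex{0,2,3} = 1
g(11) = mex{0,1,3} = 2
g(12) = mex{0,1} = 2
The P-positions (g = 0) in 0..12 are 0, 1, 7, 8.

0, 1, 7, 8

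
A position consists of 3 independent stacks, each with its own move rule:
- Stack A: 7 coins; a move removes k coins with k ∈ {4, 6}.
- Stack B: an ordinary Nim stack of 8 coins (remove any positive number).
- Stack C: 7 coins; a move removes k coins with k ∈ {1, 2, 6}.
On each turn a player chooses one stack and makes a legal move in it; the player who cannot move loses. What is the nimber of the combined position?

9

Grundy values for stack A (subtraction set {4, 6}):
g(0) = mex{} = 0
g(1) = mex{} = 0
g(2) = mex{} = 0
g(3) = mex{} = 0
g(4) = mex{0} = 1
g(5) = mex{0} = 1
g(6) = mex{0} = 1
g(7) = mex{0} = 1
So g(7) = 1.
Stack B is a plain Nim stack of size 8, so its Grundy value is 8.
For stack C, compute g(0), g(1), … with moves {1, 2, 6}:
g(0) = mex{} = 0
g(1) = mex{0} = 1
g(2) = mex{0,1} = 2
g(3) = mex{1,2} = 0
g(4) = mex{0,2} = 1
g(5) = mex{0,1} = 2
g(6) = mex{0,1,2} = 3
g(7) = mex{1,2,3} = 0
So g(7) = 0.
By the Sprague-Grundy theorem, the Grundy value of a sum of independent games is the XOR of the component values.
Combined value = 1 XOR 8 XOR 0 = 9.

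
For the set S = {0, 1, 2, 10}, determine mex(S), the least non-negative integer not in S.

The values 0, 1, 2 are all present; 3 is the first non-negative integer missing from the set.

3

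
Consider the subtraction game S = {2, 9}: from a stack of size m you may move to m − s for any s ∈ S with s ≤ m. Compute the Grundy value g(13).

1

Grundy values for subtraction set {2, 9}:
g(0) = mex{} = 0
g(1) = mex{} = 0
g(2) = mex{0} = 1
g(3) = mex{0} = 1
g(4) = mex{1} = 0
g(5) = mex{1} = 0
g(6) = mex{0} = 1
g(7) = mex{0} = 1
g(8) = mex{1} = 0
g(9) = mex{0,1} = 2
g(10) = mex{0} = 1
g(11) = mex{1,2} = 0
g(12) = mex{1} = 0
g(13) = mex{0} = 1
So g(13) = 1.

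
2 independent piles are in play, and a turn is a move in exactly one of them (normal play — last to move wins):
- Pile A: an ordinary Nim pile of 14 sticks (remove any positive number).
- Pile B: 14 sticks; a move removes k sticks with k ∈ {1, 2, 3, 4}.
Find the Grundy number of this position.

10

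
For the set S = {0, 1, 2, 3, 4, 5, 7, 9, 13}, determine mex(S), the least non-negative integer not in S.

6

The values 0, 1, 2, 3, 4, 5 are all present; 6 is the first non-negative integer missing from the set.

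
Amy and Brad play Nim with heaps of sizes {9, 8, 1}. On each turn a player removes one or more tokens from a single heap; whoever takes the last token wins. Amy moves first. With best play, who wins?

Brad wins

Compute the nim-sum pairwise:
9 ⊕ 8 = 1
1 ⊕ 1 = 0
The nim-sum is 0, so this is a P-position: the player to move is in a losing position under optimal play; Amy is about to move from it and so loses — Brad wins.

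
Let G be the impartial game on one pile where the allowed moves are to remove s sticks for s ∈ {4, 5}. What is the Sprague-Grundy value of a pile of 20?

Grundy values for subtraction set {4, 5}:
k:     0  1  2  3  4  5  6  7  8  9 10 11 12 13 14 15 16 17 18 19 20
g(k):  0  0  0  0  1  1  1  1  2  0  0  0  0  1  1  1  1  2  0  0  0
So g(20) = 0.

0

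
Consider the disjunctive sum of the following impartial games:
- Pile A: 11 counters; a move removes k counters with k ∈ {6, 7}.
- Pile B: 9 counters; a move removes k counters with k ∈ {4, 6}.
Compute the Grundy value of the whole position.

3

For pile A, compute g(0), g(1), … with moves {6, 7}:
g(0) = mex{} = 0
g(1) = mex{} = 0
g(2) = mex{} = 0
g(3) = mex{} = 0
g(4) = mex{} = 0
g(5) = mex{} = 0
g(6) = mex{0} = 1
g(7) = mex{0} = 1
g(8) = mex{0} = 1
g(9) = mex{0} = 1
g(10) = mex{0} = 1
g(11) = mex{0} = 1
So g(11) = 1.
For pile B, compute g(0), g(1), … with moves {4, 6}:
g(0) = mex{} = 0
g(1) = mex{} = 0
g(2) = mex{} = 0
g(3) = mex{} = 0
g(4) = mex{0} = 1
g(5) = mex{0} = 1
g(6) = mex{0} = 1
g(7) = mex{0} = 1
g(8) = mex{0,1} = 2
g(9) = mex{0,1} = 2
So g(9) = 2.
The value of a disjunctive sum is the nim-sum of the parts.
Combined value = 1 ⊕ 2 = 3.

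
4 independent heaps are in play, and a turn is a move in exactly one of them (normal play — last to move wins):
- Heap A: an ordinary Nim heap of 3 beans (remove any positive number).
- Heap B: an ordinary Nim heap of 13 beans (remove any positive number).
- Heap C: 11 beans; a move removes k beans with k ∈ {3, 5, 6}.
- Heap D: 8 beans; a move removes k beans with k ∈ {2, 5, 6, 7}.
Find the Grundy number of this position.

12

Heap A is a plain Nim heap of size 3, so its Grundy value is 3.
Heap B is a plain Nim heap of size 13, so its Grundy value is 13.
Grundy values for heap C (subtraction set {3, 5, 6}):
g(0) = mex{} = 0
g(1) = mex{} = 0
g(2) = mex{} = 0
g(3) = mex{0} = 1
g(4) = mex{0} = 1
g(5) = mex{0} = 1
g(6) = mex{0,1} = 2
g(7) = mex{0,1} = 2
g(8) = mex{0,1} = 2
g(9) = mex{1,2} = 0
g(10) = mex{1,2} = 0
g(11) = mex{1,2} = 0
So g(11) = 0.
For heap D, compute g(0), g(1), … with moves {2, 5, 6, 7}:
g(0) = mex{} = 0
g(1) = mex{} = 0
g(2) = mex{0} = 1
g(3) = mex{0} = 1
g(4) = mex{1} = 0
g(5) = mex{0,1} = 2
g(6) = mex{0} = 1
g(7) = mex{0,1,2} = 3
g(8) = mex{0,1} = 2
So g(8) = 2.
The value of a disjunctive sum is the nim-sum of the parts.
Combined value = 3 XOR 13 XOR 0 XOR 2 = 12.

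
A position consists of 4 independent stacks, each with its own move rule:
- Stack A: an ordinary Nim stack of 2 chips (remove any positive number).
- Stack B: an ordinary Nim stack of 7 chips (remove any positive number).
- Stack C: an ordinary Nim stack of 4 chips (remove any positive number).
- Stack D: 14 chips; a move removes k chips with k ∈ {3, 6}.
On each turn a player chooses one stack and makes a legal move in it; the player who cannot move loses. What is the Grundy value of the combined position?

Stack A is a plain Nim stack of size 2, so its Grundy value is 2.
Stack B is a plain Nim stack of size 7, so its Grundy value is 7.
Stack C is a plain Nim stack of size 4, so its Grundy value is 4.
Build the Grundy sequence for stack D with g(k) = mex{g(k−s) : s ∈ {3, 6}, s ≤ k}:
k:     0  1  2  3  4  5  6  7  8  9 10 11 12 13 14
g(k):  0  0  0  1  1  1  2  2  2  0  0  0  1  1  1
So g(14) = 1.
By the Sprague-Grundy theorem, the Grundy value of a sum of independent games is the XOR of the component values.
Combined value = 2 ⊕ 7 ⊕ 4 ⊕ 1 = 0.

0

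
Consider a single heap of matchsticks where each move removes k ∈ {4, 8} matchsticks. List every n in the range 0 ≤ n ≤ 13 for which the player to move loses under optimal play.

0, 1, 2, 3, 12, 13

Compute g(0), g(1), … for moves {4, 8}:
k:     0  1  2  3  4  5  6  7  8  9 10 11 12 13
g(k):  0  0  0  0  1  1  1  1  2  2  2  2  0  0
The P-positions (g = 0) in 0..13 are 0, 1, 2, 3, 12, 13.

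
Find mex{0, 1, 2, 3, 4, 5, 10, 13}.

6

The values 0, 1, 2, 3, 4, 5 are all present; 6 is the first non-negative integer missing from the set.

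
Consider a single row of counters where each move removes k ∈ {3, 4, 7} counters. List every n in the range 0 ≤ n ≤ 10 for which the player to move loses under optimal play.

Build the Grundy sequence with g(k) = mex{g(k−s) : s ∈ {3, 4, 7}, s ≤ k}:
k:     0  1  2  3  4  5  6  7  8  9 10
g(k):  0  0  0  1  1  1  2  2  2  3  0
The P-positions (g = 0) in 0..10 are 0, 1, 2, 10.

0, 1, 2, 10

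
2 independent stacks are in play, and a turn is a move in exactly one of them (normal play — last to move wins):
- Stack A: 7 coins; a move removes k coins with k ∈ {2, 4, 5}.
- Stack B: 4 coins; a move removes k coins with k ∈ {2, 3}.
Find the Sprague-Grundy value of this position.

2

For stack A, compute g(0), g(1), … with moves {2, 4, 5}:
g(0) = mex{} = 0
g(1) = mex{} = 0
g(2) = mex{0} = 1
g(3) = mex{0} = 1
g(4) = mex{0,1} = 2
g(5) = mex{0,1} = 2
g(6) = mex{0,1,2} = 3
g(7) = mex{1,2} = 0
So g(7) = 0.
Build the Grundy sequence for stack B with g(k) = mex{g(k−s) : s ∈ {2, 3}, s ≤ k}:
g(0) = mex{} = 0
g(1) = mex{} = 0
g(2) = mex{0} = 1
g(3) = mex{0} = 1
g(4) = mex{0,1} = 2
So g(4) = 2.
The value of a disjunctive sum is the nim-sum of the parts.
Combined value = 0 XOR 2 = 2.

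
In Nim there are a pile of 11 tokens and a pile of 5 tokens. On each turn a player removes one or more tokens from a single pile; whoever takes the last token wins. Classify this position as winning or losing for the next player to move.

Compute the nim-sum pairwise:
11 ⊕ 5 = 14
The nim-sum is 14 ≠ 0, so this is an N-position: the player to move can win.

Winning position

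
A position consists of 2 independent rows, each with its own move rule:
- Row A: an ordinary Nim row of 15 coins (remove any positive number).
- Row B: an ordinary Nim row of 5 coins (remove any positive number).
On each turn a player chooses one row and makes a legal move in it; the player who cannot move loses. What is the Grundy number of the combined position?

10

Row A is a plain Nim row of size 15, so its Grundy value is 15.
Row B is a plain Nim row of size 5, so its Grundy value is 5.
By the Sprague-Grundy theorem, the Grundy value of a sum of independent games is the XOR of the component values.
Combined value = 15 ⊕ 5 = 10.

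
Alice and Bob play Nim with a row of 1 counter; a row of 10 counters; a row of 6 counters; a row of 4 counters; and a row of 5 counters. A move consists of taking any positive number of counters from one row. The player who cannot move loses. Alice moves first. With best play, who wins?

Alice wins

Nim-sum: 1 ^ 10 ^ 6 ^ 4 ^ 5 = 12.
The nim-sum is 12 ≠ 0, so this is an N-position: the player to move can win; Alice has a winning move.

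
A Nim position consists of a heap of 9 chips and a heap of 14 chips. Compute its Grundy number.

7

Nim-sum: 9 ⊕ 14 = 7.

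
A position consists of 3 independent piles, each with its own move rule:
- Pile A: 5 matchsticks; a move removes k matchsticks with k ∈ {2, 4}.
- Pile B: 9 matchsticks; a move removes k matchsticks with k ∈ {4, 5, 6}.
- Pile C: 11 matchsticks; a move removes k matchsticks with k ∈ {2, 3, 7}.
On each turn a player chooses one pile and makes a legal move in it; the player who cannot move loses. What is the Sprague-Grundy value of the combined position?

0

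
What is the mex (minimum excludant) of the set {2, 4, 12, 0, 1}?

The values 0, 1, 2 are all present; 3 is the first non-negative integer missing from the set.

3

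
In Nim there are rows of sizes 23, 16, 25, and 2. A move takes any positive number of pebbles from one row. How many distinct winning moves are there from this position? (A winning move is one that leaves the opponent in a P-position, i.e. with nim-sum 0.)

3

Nim-sum: 23 XOR 16 XOR 25 XOR 2 = 28.
The overall nim-sum is X = 28. A row of size p has a winning move iff p XOR X < p (reduce it to p XOR X).
  23: 23 XOR 28 = 11 < 23 — winning move (to 11).
  16: 16 XOR 28 = 12 < 16 — winning move (to 12).
  25: 25 XOR 28 = 5 < 25 — winning move (to 5).
  2: 2 XOR 28 = 30 ≥ 2 — no move.
That gives 3 winning moves.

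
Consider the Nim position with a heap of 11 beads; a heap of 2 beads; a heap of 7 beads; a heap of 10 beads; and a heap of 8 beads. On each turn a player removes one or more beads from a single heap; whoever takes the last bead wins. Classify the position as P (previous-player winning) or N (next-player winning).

N-position

In binary:
  1011  (11)
  0010  (2)
  0111  (7)
  1010  (10)
  1000  (8)
  ----
  1100  (12)
The nim-sum is 12 ≠ 0, so this is an N-position: the player to move can win.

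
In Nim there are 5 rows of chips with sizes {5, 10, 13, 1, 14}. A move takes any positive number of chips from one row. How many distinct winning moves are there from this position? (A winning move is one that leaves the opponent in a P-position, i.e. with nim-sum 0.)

Compute the nim-sum pairwise:
5 XOR 10 = 15
15 XOR 13 = 2
2 XOR 1 = 3
3 XOR 14 = 13
The overall nim-sum is X = 13. A row of size p has a winning move iff p XOR X < p (reduce it to p XOR X).
  5: 5 XOR 13 = 8 ≥ 5 — no move.
  10: 10 XOR 13 = 7 < 10 — winning move (to 7).
  13: 13 XOR 13 = 0 < 13 — winning move (to 0).
  1: 1 XOR 13 = 12 ≥ 1 — no move.
  14: 14 XOR 13 = 3 < 14 — winning move (to 3).
That gives 3 winning moves.

3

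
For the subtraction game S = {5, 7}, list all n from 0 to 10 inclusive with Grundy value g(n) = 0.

0, 1, 2, 3, 4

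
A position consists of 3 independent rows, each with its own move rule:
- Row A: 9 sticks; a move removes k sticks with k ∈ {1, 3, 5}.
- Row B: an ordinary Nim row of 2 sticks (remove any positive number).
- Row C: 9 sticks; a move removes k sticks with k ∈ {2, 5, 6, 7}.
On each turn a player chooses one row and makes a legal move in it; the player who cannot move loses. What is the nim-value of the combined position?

1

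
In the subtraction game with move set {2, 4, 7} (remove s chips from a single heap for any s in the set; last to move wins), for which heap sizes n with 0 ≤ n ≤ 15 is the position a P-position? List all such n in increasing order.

0, 1, 6, 9, 12, 15

Compute g(0), g(1), … for moves {2, 4, 7}:
k:     0  1  2  3  4  5  6  7  8  9 10 11 12 13 14 15
g(k):  0  0  1  1  2  2  0  3  1  0  2  1  0  2  1  0
The P-positions (g = 0) in 0..15 are 0, 1, 6, 9, 12, 15.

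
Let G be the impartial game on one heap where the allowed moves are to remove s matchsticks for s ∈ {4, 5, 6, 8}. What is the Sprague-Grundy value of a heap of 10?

2

Compute g(0), g(1), … for moves {4, 5, 6, 8}:
k:     0  1  2  3  4  5  6  7  8  9 10
g(k):  0  0  0  0  1  1  1  1  2  2  2
So g(10) = 2.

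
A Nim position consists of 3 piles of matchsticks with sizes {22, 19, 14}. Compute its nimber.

11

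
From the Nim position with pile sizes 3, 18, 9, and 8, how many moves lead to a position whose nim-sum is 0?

1

Bitwise XOR of the heap sizes:
  00011  (3)
  10010  (18)
  01001  (9)
  01000  (8)
  -----
  10000  (16)
The overall nim-sum is X = 16. A pile of size p has a winning move iff p XOR X < p (reduce it to p XOR X).
  3: 3 XOR 16 = 19 ≥ 3 — no move.
  18: 18 XOR 16 = 2 < 18 — winning move (to 2).
  9: 9 XOR 16 = 25 ≥ 9 — no move.
  8: 8 XOR 16 = 24 ≥ 8 — no move.
That gives 1 winning move.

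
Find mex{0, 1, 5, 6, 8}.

The values 0, 1 are all present; 2 is the first non-negative integer missing from the set.

2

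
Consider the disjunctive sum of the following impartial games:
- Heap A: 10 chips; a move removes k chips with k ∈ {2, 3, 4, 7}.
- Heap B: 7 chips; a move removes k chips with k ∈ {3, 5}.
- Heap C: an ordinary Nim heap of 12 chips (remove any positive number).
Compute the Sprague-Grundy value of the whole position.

For heap A, compute g(0), g(1), … with moves {2, 3, 4, 7}:
k:     0  1  2  3  4  5  6  7  8  9 10
g(k):  0  0  1  1  2  2  0  3  1  4  2
So g(10) = 2.
Build the Grundy sequence for heap B with g(k) = mex{g(k−s) : s ∈ {3, 5}, s ≤ k}:
k:     0  1  2  3  4  5  6  7
g(k):  0  0  0  1  1  1  2  2
So g(7) = 2.
Heap C is a plain Nim heap of size 12, so its Grundy value is 12.
The value of a disjunctive sum is the nim-sum of the parts.
Combined value = 2 ⊕ 2 ⊕ 12 = 12.

12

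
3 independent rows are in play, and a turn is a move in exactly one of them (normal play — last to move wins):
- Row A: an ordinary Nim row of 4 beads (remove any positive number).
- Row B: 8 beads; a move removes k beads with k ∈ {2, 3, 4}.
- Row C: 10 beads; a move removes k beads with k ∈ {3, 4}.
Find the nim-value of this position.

4

Row A is a plain Nim row of size 4, so its Grundy value is 4.
Grundy values for row B (subtraction set {2, 3, 4}):
k:     0  1  2  3  4  5  6  7  8
g(k):  0  0  1  1  2  2  0  0  1
So g(8) = 1.
Build the Grundy sequence for row C with g(k) = mex{g(k−s) : s ∈ {3, 4}, s ≤ k}:
k:     0  1  2  3  4  5  6  7  8  9 10
g(k):  0  0  0  1  1  1  2  0  0  0  1
So g(10) = 1.
The value of a disjunctive sum is the nim-sum of the parts.
Combined value = 4 ⊕ 1 ⊕ 1 = 4.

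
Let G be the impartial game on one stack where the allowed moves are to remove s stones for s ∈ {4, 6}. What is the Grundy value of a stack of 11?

Build the Grundy sequence with g(k) = mex{g(k−s) : s ∈ {4, 6}, s ≤ k}:
k:     0  1  2  3  4  5  6  7  8  9 10 11
g(k):  0  0  0  0  1  1  1  1  2  2  0  0
So g(11) = 0.

0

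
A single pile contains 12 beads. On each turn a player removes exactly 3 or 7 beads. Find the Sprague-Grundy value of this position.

0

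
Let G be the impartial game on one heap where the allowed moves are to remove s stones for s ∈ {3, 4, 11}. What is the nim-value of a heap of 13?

Compute g(0), g(1), … for moves {3, 4, 11}:
k:     0  1  2  3  4  5  6  7  8  9 10 11 12 13
g(k):  0  0  0  1  1  1  2  0  0  0  1  1  1  2
So g(13) = 2.

2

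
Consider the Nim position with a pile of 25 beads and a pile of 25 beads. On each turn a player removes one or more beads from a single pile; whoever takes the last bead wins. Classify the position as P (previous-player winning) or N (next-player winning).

Bitwise XOR of the heap sizes:
  11001  (25)
  11001  (25)
  -----
  00000  (0)
The nim-sum is 0, so this is a P-position: the player to move is in a losing position under optimal play.

P-position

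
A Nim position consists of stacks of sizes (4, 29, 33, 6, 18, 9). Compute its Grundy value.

Nim-sum: 4 ^ 29 ^ 33 ^ 6 ^ 18 ^ 9 = 37.

37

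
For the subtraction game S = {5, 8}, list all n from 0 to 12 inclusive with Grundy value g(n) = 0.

Compute g(0), g(1), … for moves {5, 8}:
g(0) = mex{} = 0
g(1) = mex{} = 0
g(2) = mex{} = 0
g(3) = mex{} = 0
g(4) = mex{} = 0
g(5) = mex{0} = 1
g(6) = mex{0} = 1
g(7) = mex{0} = 1
g(8) = mex{0} = 1
g(9) = mex{0} = 1
g(10) = mex{0,1} = 2
g(11) = mex{0,1} = 2
g(12) = mex{0,1} = 2
The P-positions (g = 0) in 0..12 are 0, 1, 2, 3, 4.

0, 1, 2, 3, 4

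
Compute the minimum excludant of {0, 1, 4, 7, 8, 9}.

The values 0, 1 are all present; 2 is the first non-negative integer missing from the set.

2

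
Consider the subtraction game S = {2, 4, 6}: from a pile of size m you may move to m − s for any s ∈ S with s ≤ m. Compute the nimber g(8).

0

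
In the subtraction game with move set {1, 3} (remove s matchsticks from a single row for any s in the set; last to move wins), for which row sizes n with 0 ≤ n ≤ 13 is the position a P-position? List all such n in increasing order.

0, 2, 4, 6, 8, 10, 12

Grundy values for subtraction set {1, 3}:
k:     0  1  2  3  4  5  6  7  8  9 10 11 12 13
g(k):  0  1  0  1  0  1  0  1  0  1  0  1  0  1
The P-positions (g = 0) in 0..13 are 0, 2, 4, 6, 8, 10, 12.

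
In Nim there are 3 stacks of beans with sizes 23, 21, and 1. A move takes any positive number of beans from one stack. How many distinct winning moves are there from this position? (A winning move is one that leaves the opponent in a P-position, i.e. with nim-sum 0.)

1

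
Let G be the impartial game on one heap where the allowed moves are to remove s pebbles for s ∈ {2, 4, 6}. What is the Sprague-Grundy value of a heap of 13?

2

Grundy values for subtraction set {2, 4, 6}:
k:     0  1  2  3  4  5  6  7  8  9 10 11 12 13
g(k):  0  0  1  1  2  2  3  3  0  0  1  1  2  2
So g(13) = 2.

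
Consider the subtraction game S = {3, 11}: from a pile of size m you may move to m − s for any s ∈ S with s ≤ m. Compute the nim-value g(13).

Build the Grundy sequence with g(k) = mex{g(k−s) : s ∈ {3, 11}, s ≤ k}:
k:     0  1  2  3  4  5  6  7  8  9 10 11 12 13
g(k):  0  0  0  1  1  1  0  0  0  1  1  1  2  2
So g(13) = 2.

2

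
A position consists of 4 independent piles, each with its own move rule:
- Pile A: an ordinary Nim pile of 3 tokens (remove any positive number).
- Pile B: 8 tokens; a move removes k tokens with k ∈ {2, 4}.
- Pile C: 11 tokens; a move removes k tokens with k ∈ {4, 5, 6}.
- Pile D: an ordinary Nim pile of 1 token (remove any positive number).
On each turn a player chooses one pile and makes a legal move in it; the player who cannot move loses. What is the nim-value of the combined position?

Pile A is a plain Nim pile of size 3, so its Grundy value is 3.
Grundy values for pile B (subtraction set {2, 4}):
g(0) = mex{} = 0
g(1) = mex{} = 0
g(2) = mex{0} = 1
g(3) = mex{0} = 1
g(4) = mex{0,1} = 2
g(5) = mex{0,1} = 2
g(6) = mex{1,2} = 0
g(7) = mex{1,2} = 0
g(8) = mex{0,2} = 1
So g(8) = 1.
Build the Grundy sequence for pile C with g(k) = mex{g(k−s) : s ∈ {4, 5, 6}, s ≤ k}:
k:     0  1  2  3  4  5  6  7  8  9 10 11
g(k):  0  0  0  0  1  1  1  1  2  2  0  0
So g(11) = 0.
Pile D is a plain Nim pile of size 1, so its Grundy value is 1.
The value of a disjunctive sum is the nim-sum of the parts.
Combined value = 3 XOR 1 XOR 0 XOR 1 = 3.

3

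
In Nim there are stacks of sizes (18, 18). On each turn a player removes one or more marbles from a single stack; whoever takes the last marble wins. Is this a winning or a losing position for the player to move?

Losing position

Write each in binary and XOR column by column:
  10010  (18)
  10010  (18)
  -----
  00000  (0)
The nim-sum is 0, so this is a P-position: the player to move is in a losing position under optimal play.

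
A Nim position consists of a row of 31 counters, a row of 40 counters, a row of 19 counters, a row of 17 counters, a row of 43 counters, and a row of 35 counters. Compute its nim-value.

Write each in binary and XOR column by column:
  011111  (31)
  101000  (40)
  010011  (19)
  010001  (17)
  101011  (43)
  100011  (35)
  ------
  111101  (61)

61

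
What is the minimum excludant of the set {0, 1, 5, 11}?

2

The values 0, 1 are all present; 2 is the first non-negative integer missing from the set.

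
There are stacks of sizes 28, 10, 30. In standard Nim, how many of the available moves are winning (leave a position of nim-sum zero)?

Nim-sum: 28 ^ 10 ^ 30 = 8.
The overall nim-sum is X = 8. A stack of size p has a winning move iff p XOR X < p (reduce it to p XOR X).
  28: 28 XOR 8 = 20 < 28 — winning move (to 20).
  10: 10 XOR 8 = 2 < 10 — winning move (to 2).
  30: 30 XOR 8 = 22 < 30 — winning move (to 22).
That gives 3 winning moves.

3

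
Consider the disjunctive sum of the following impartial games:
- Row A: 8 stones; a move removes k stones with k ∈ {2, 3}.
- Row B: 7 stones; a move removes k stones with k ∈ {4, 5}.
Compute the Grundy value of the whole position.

0

Build the Grundy sequence for row A with g(k) = mex{g(k−s) : s ∈ {2, 3}, s ≤ k}:
g(0) = mex{} = 0
g(1) = mex{} = 0
g(2) = mex{0} = 1
g(3) = mex{0} = 1
g(4) = mex{0,1} = 2
g(5) = mex{1} = 0
g(6) = mex{1,2} = 0
g(7) = mex{0,2} = 1
g(8) = mex{0} = 1
So g(8) = 1.
Grundy values for row B (subtraction set {4, 5}):
g(0) = mex{} = 0
g(1) = mex{} = 0
g(2) = mex{} = 0
g(3) = mex{} = 0
g(4) = mex{0} = 1
g(5) = mex{0} = 1
g(6) = mex{0} = 1
g(7) = mex{0} = 1
So g(7) = 1.
By the Sprague-Grundy theorem, the Grundy value of a sum of independent games is the XOR of the component values.
Combined value = 1 XOR 1 = 0.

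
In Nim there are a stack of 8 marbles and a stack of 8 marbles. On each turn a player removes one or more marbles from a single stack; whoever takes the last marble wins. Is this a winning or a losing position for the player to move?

Losing position

Nim-sum: 8 ^ 8 = 0.
The nim-sum is 0, so this is a P-position: the player to move is in a losing position under optimal play.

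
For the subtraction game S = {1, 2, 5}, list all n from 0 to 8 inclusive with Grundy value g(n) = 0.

Grundy values for subtraction set {1, 2, 5}:
k:     0  1  2  3  4  5  6  7  8
g(k):  0  1  2  0  1  2  0  1  2
The P-positions (g = 0) in 0..8 are 0, 3, 6.

0, 3, 6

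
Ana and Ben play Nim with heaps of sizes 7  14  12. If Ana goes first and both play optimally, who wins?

Nim-sum: 7 ^ 14 ^ 12 = 5.
The nim-sum is 5 ≠ 0, so this is an N-position: the player to move can win; Ana has a winning move.

Ana wins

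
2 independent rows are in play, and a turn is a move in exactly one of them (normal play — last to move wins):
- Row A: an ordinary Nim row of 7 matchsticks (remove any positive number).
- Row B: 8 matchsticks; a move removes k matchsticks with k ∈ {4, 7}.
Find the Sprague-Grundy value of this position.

Row A is a plain Nim row of size 7, so its Grundy value is 7.
For row B, compute g(0), g(1), … with moves {4, 7}:
g(0) = mex{} = 0
g(1) = mex{} = 0
g(2) = mex{} = 0
g(3) = mex{} = 0
g(4) = mex{0} = 1
g(5) = mex{0} = 1
g(6) = mex{0} = 1
g(7) = mex{0} = 1
g(8) = mex{0,1} = 2
So g(8) = 2.
The value of a disjunctive sum is the nim-sum of the parts.
Combined value = 7 ⊕ 2 = 5.

5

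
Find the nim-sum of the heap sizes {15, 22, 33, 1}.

Write each in binary and XOR column by column:
  001111  (15)
  010110  (22)
  100001  (33)
  000001  (1)
  ------
  111001  (57)

57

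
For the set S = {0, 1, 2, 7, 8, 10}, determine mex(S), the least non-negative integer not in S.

3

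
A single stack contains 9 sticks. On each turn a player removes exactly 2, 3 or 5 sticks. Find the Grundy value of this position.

Build the Grundy sequence with g(k) = mex{g(k−s) : s ∈ {2, 3, 5}, s ≤ k}:
k:     0  1  2  3  4  5  6  7  8  9
g(k):  0  0  1  1  2  2  3  0  0  1
So g(9) = 1.

1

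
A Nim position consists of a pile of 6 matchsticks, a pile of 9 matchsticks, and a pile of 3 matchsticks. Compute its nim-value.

12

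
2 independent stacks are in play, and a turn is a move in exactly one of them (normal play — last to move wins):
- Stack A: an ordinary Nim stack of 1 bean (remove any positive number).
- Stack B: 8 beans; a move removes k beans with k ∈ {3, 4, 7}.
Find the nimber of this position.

3

Stack A is a plain Nim stack of size 1, so its Grundy value is 1.
For stack B, compute g(0), g(1), … with moves {3, 4, 7}:
g(0) = mex{} = 0
g(1) = mex{} = 0
g(2) = mex{} = 0
g(3) = mex{0} = 1
g(4) = mex{0} = 1
g(5) = mex{0} = 1
g(6) = mex{0,1} = 2
g(7) = mex{0,1} = 2
g(8) = mex{0,1} = 2
So g(8) = 2.
By the Sprague-Grundy theorem, the Grundy value of a sum of independent games is the XOR of the component values.
Combined value = 1 ⊕ 2 = 3.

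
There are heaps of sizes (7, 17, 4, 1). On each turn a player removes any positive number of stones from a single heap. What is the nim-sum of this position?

In binary:
  00111  (7)
  10001  (17)
  00100  (4)
  00001  (1)
  -----
  10011  (19)

19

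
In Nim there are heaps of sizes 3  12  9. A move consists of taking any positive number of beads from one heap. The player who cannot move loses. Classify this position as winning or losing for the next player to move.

Winning position

Compute the nim-sum pairwise:
3 ^ 12 = 15
15 ^ 9 = 6
The nim-sum is 6 ≠ 0, so this is an N-position: the player to move can win.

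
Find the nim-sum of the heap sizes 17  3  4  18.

Nim-sum: 17 ^ 3 ^ 4 ^ 18 = 4.

4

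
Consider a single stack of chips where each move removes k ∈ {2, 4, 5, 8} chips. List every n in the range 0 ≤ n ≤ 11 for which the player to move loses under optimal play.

Grundy values for subtraction set {2, 4, 5, 8}:
k:     0  1  2  3  4  5  6  7  8  9 10 11
g(k):  0  0  1  1  2  2  3  0  4  1  0  2
The P-positions (g = 0) in 0..11 are 0, 1, 7, 10.

0, 1, 7, 10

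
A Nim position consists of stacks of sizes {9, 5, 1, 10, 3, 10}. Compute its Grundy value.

14

Nim-sum: 9 ⊕ 5 ⊕ 1 ⊕ 10 ⊕ 3 ⊕ 10 = 14.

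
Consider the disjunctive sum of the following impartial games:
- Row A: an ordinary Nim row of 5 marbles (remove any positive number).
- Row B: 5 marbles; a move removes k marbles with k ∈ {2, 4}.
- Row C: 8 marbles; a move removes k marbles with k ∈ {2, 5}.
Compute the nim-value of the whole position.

7

Row A is a plain Nim row of size 5, so its Grundy value is 5.
Build the Grundy sequence for row B with g(k) = mex{g(k−s) : s ∈ {2, 4}, s ≤ k}:
g(0) = mex{} = 0
g(1) = mex{} = 0
g(2) = mex{0} = 1
g(3) = mex{0} = 1
g(4) = mex{0,1} = 2
g(5) = mex{0,1} = 2
So g(5) = 2.
Grundy values for row C (subtraction set {2, 5}):
g(0) = mex{} = 0
g(1) = mex{} = 0
g(2) = mex{0} = 1
g(3) = mex{0} = 1
g(4) = mex{1} = 0
g(5) = mex{0,1} = 2
g(6) = mex{0} = 1
g(7) = mex{1,2} = 0
g(8) = mex{1} = 0
So g(8) = 0.
The value of a disjunctive sum is the nim-sum of the parts.
Combined value = 5 ⊕ 2 ⊕ 0 = 7.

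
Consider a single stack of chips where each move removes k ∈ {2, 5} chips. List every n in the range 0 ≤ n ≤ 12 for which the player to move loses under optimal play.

0, 1, 4, 7, 8, 11

Grundy values for subtraction set {2, 5}:
g(0) = mex{} = 0
g(1) = mex{} = 0
g(2) = mex{0} = 1
g(3) = mex{0} = 1
g(4) = mex{1} = 0
g(5) = mex{0,1} = 2
g(6) = mex{0} = 1
g(7) = mex{1,2} = 0
g(8) = mex{1} = 0
g(9) = mex{0} = 1
g(10) = mex{0,2} = 1
g(11) = mex{1} = 0
g(12) = mex{0,1} = 2
The P-positions (g = 0) in 0..12 are 0, 1, 4, 7, 8, 11.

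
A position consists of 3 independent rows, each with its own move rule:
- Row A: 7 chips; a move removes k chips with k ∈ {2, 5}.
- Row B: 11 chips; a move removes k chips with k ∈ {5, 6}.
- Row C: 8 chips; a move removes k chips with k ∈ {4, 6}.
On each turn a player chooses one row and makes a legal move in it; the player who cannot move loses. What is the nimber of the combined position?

2

For row A, compute g(0), g(1), … with moves {2, 5}:
g(0) = mex{} = 0
g(1) = mex{} = 0
g(2) = mex{0} = 1
g(3) = mex{0} = 1
g(4) = mex{1} = 0
g(5) = mex{0,1} = 2
g(6) = mex{0} = 1
g(7) = mex{1,2} = 0
So g(7) = 0.
Build the Grundy sequence for row B with g(k) = mex{g(k−s) : s ∈ {5, 6}, s ≤ k}:
g(0) = mex{} = 0
g(1) = mex{} = 0
g(2) = mex{} = 0
g(3) = mex{} = 0
g(4) = mex{} = 0
g(5) = mex{0} = 1
g(6) = mex{0} = 1
g(7) = mex{0} = 1
g(8) = mex{0} = 1
g(9) = mex{0} = 1
g(10) = mex{0,1} = 2
g(11) = mex{1} = 0
So g(11) = 0.
Grundy values for row C (subtraction set {4, 6}):
g(0) = mex{} = 0
g(1) = mex{} = 0
g(2) = mex{} = 0
g(3) = mex{} = 0
g(4) = mex{0} = 1
g(5) = mex{0} = 1
g(6) = mex{0} = 1
g(7) = mex{0} = 1
g(8) = mex{0,1} = 2
So g(8) = 2.
The value of a disjunctive sum is the nim-sum of the parts.
Combined value = 0 ⊕ 0 ⊕ 2 = 2.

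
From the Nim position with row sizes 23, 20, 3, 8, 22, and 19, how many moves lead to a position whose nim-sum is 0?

1

Compute the nim-sum pairwise:
23 ⊕ 20 = 3
3 ⊕ 3 = 0
0 ⊕ 8 = 8
8 ⊕ 22 = 30
30 ⊕ 19 = 13
The overall nim-sum is X = 13. A row of size p has a winning move iff p XOR X < p (reduce it to p XOR X).
  23: 23 XOR 13 = 26 ≥ 23 — no move.
  20: 20 XOR 13 = 25 ≥ 20 — no move.
  3: 3 XOR 13 = 14 ≥ 3 — no move.
  8: 8 XOR 13 = 5 < 8 — winning move (to 5).
  22: 22 XOR 13 = 27 ≥ 22 — no move.
  19: 19 XOR 13 = 30 ≥ 19 — no move.
That gives 1 winning move.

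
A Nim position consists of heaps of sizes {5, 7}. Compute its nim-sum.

2

Nim-sum: 5 XOR 7 = 2.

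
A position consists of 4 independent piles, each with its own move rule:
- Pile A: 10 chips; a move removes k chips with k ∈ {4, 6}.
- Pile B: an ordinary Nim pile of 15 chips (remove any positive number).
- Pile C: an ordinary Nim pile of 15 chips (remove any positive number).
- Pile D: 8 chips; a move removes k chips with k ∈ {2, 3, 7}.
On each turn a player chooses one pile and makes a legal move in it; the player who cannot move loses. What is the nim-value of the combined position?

1

For pile A, compute g(0), g(1), … with moves {4, 6}:
g(0) = mex{} = 0
g(1) = mex{} = 0
g(2) = mex{} = 0
g(3) = mex{} = 0
g(4) = mex{0} = 1
g(5) = mex{0} = 1
g(6) = mex{0} = 1
g(7) = mex{0} = 1
g(8) = mex{0,1} = 2
g(9) = mex{0,1} = 2
g(10) = mex{1} = 0
So g(10) = 0.
Pile B is a plain Nim pile of size 15, so its Grundy value is 15.
Pile C is a plain Nim pile of size 15, so its Grundy value is 15.
Build the Grundy sequence for pile D with g(k) = mex{g(k−s) : s ∈ {2, 3, 7}, s ≤ k}:
g(0) = mex{} = 0
g(1) = mex{} = 0
g(2) = mex{0} = 1
g(3) = mex{0} = 1
g(4) = mex{0,1} = 2
g(5) = mex{1} = 0
g(6) = mex{1,2} = 0
g(7) = mex{0,2} = 1
g(8) = mex{0} = 1
So g(8) = 1.
By the Sprague-Grundy theorem, the Grundy value of a sum of independent games is the XOR of the component values.
Combined value = 0 XOR 15 XOR 15 XOR 1 = 1.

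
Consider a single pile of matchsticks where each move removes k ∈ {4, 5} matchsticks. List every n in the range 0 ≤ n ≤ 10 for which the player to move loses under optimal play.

0, 1, 2, 3, 9, 10

Grundy values for subtraction set {4, 5}:
g(0) = mex{} = 0
g(1) = mex{} = 0
g(2) = mex{} = 0
g(3) = mex{} = 0
g(4) = mex{0} = 1
g(5) = mex{0} = 1
g(6) = mex{0} = 1
g(7) = mex{0} = 1
g(8) = mex{0,1} = 2
g(9) = mex{1} = 0
g(10) = mex{1} = 0
The P-positions (g = 0) in 0..10 are 0, 1, 2, 3, 9, 10.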